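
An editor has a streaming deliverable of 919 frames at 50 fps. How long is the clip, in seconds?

Running time = 919 / (50) = 18.38 s.

18.38 seconds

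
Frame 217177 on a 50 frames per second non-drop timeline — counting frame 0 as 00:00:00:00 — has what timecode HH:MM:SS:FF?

01:12:23:27

217177 ÷ 50 = 4343 full seconds, remainder 27 frames.
4343 s = 1 h 12 min 23 s.
Timecode: 01:12:23:27.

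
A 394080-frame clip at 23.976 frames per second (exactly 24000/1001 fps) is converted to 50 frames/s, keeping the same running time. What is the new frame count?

821821 frames

Target frames = source frames × (target rate / source rate) = 394080 × (50)/(24000/1001) = 394080 × 1001/480 = 821821.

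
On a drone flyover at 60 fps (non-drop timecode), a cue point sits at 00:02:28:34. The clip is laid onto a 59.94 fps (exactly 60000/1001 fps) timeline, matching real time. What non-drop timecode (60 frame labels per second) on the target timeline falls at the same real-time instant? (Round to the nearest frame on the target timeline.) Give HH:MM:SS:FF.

00:02:28:25

Source frame index: (0×3600 + 2×60 + 28) × 60 + 34 = 8914.
Real time: 8914 / (60) = 4457/30 s.
Target frame: (4457/30) × (60000/1001) = 8914000/1001 ≈ 8905.095 → 8905.
At 60 labels/s: frame 8905 → 00:02:28:25.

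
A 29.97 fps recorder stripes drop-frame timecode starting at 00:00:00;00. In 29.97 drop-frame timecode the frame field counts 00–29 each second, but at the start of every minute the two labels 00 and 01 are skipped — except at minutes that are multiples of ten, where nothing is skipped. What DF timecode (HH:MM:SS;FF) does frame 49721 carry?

00:27:39;01

Ten DF minutes hold 17982 frames, so frame 49721 lies in block 2 (frames 35964–53945) with 13757 frames into that block.
The block's first minute is 1800 frames and the rest 1798 each; 13757 frames reaches minute 7, so 2 × 18 + 7 × 2 = 50 labels have been skipped so far.
Adding those back, label number 49721 + 50 = 49771 at 30 labels/s is 1659 s + 1 f = 0 h 27 min 39 s frame 1, i.e. 00:27:39;01.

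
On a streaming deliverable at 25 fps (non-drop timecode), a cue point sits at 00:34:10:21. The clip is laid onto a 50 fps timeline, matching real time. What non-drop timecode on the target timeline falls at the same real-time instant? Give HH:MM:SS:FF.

00:34:10:42

Source frame index: (0×3600 + 34×60 + 10) × 25 + 21 = 51271.
Real time: 51271 / (25) = 51271/25 s.
Target frame: (51271/25) × (50) = 102542.
At 50 labels/s: frame 102542 → 00:34:10:42.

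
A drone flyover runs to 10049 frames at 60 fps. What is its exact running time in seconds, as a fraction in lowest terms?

10049/60 seconds

Running time = 10049 ÷ (60) = 10049 × 1/60 = 10049/60 s.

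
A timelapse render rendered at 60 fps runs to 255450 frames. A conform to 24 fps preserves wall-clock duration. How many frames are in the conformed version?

102180 frames

Target frames = source frames × (target rate / source rate) = 255450 × (24)/(60) = 255450 × 2/5 = 102180.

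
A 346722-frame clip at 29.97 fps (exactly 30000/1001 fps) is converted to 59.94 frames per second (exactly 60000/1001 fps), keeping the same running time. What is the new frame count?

Frames at target rate = 346722 × (60000/1001) / (30000/1001) = 693444.

693444 frames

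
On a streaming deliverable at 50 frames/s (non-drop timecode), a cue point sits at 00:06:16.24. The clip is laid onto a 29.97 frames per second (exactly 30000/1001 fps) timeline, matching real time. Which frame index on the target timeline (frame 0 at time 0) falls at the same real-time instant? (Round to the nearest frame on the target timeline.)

Source frame index: (0×3600 + 6×60 + 16) × 50 + 24 = 18824.
Real time: 18824 / (50) = 9412/25 s.
Target frame: (9412/25) × (30000/1001) = 868800/77 ≈ 11283.117 → 11283.

frame 11283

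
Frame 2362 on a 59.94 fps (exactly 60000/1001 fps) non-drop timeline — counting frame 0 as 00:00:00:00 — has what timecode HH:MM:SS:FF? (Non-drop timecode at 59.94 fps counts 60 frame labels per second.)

2362 ÷ 60 = 39 full seconds, remainder 22 frames.
39 s = 0 h 0 min 39 s.
Timecode: 00:00:39:22.

00:00:39:22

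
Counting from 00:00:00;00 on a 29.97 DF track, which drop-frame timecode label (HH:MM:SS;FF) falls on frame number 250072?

Ten DF minutes hold 17982 frames, so frame 250072 lies in block 13 (frames 233766–251747) with 16306 frames into that block.
The block's first minute is 1800 frames and the rest 1798 each; 16306 frames reaches minute 9, so 13 × 18 + 9 × 2 = 252 labels have been skipped so far.
Adding those back, label number 250072 + 252 = 250324 at 30 labels/s is 8344 s + 4 f = 2 h 19 min 4 s frame 4, i.e. 02:19:04;04.

02:19:04;04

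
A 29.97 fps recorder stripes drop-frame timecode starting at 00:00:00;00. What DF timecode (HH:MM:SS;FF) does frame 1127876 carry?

Ten DF minutes hold 17982 frames, so frame 1127876 lies in block 62 (frames 1114884–1132865) with 12992 frames into that block.
The block's first minute is 1800 frames and the rest 1798 each; 12992 frames reaches minute 7, so 62 × 18 + 7 × 2 = 1130 labels have been skipped so far.
Adding those back, label number 1127876 + 1130 = 1129006 at 30 labels/s is 37633 s + 16 f = 10 h 27 min 13 s frame 16, i.e. 10:27:13;16.

10:27:13;16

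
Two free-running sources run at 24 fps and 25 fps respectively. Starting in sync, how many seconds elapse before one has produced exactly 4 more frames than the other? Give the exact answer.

The gap grows by |25 − 24| = 1 frame per second.
Time for a 4-frame gap: 4 ÷ (1) = 4 s.

4 seconds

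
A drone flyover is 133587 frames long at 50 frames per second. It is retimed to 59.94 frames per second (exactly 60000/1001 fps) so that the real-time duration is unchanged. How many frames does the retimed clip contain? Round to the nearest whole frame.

Frames at target rate = 133587 × (60000/1001) / (50) = 160304400/1001 ≈ 160144.256.
Nearest whole frame: 160144.

160144 frames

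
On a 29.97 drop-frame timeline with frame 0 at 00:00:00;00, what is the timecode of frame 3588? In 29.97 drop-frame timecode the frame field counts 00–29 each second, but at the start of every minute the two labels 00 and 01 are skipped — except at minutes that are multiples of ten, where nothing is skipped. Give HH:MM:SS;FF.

Each 10-minute DF block holds 10 × 60 × 30 − 9 × 2 = 17982 frames. 3588 ÷ 17982 → 0 full blocks, remainder 3588.
Within the partial block the first minute is 1800 frames and each further minute 1798, so 1 further minute boundary passed. Total skipped labels = 18 × 0 + 2 × 1 = 2.
Non-drop label index = 3588 + 2 = 3590; at 30 labels/s that is 00:01:59:20, i.e. DF 00:01:59;20.

00:01:59;20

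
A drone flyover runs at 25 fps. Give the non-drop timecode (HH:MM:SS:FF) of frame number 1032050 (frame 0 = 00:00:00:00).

11:28:02:00

1032050 ÷ 25 = 41282 full seconds, remainder 0 frames.
41282 s = 11 h 28 min 2 s.
Timecode: 11:28:02:00.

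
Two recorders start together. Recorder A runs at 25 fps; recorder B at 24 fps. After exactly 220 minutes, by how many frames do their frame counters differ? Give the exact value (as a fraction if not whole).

13200 frames

220 min = 13200 s.
A emits 25 × 13200 = 330000 frames; B emits 24 × 13200 = 316800.
Difference = 13200 frames; B is behind A.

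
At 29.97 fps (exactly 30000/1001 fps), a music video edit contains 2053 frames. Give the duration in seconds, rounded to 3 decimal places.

Running time = 2053 × 1001/30000 = 2055053/30000 s ≈ 68.502 s.

68.502 seconds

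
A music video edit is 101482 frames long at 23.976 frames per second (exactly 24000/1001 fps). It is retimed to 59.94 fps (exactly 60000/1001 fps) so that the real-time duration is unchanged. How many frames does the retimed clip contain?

Frames at target rate = 101482 × (60000/1001) / (24000/1001) = 253705.

253705 frames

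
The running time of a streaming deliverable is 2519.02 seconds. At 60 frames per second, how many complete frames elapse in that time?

Frames = 2519.02 × 60 = 755706/5 ≈ 151141.2000.
Complete frames: 151141.

151141 frames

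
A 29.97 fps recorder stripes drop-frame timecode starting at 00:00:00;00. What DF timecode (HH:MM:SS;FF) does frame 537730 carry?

Each 10-minute DF block holds 10 × 60 × 30 − 9 × 2 = 17982 frames. 537730 ÷ 17982 → 29 full blocks, remainder 16252.
Within the partial block the first minute is 1800 frames and each further minute 1798, so 9 further minute boundaries passed. Total skipped labels = 18 × 29 + 2 × 9 = 540.
Non-drop label index = 537730 + 540 = 538270; at 30 labels/s that is 04:59:02:10, i.e. DF 04:59:02;10.

04:59:02;10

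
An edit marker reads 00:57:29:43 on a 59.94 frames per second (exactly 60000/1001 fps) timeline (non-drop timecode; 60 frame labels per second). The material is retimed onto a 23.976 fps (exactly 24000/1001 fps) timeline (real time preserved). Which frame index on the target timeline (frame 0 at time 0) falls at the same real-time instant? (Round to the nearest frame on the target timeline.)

Source frame index: (0×3600 + 57×60 + 29) × 60 + 43 = 206983.
Real time: 206983 / (60000/1001) = 207189983/60000 s.
Target frame: (207189983/60000) × (24000/1001) = 413966/5 ≈ 82793.200 → 82793.

frame 82793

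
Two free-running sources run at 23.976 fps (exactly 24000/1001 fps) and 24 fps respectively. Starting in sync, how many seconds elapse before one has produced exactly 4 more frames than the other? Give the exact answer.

1001/6 seconds

The gap grows by |24 − 24000/1001| = 24/1001 frames per second.
Time for a 4-frame gap: 4 ÷ (24/1001) = 1001/6 s.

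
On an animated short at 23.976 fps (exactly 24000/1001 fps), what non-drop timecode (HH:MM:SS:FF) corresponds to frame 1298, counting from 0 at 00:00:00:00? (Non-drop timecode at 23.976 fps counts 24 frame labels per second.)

1298 ÷ 24 = 54 full seconds, remainder 2 frames.
54 s = 0 h 0 min 54 s.
Timecode: 00:00:54:02.

00:00:54:02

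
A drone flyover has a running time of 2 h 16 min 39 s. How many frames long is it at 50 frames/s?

409950 frames

2 h 16 min 39 s = 8199 s.
Frames = 8199 × 50 = 409950.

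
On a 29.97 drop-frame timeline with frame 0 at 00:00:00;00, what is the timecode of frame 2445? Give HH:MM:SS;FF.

Ten DF minutes hold 17982 frames, so frame 2445 lies in block 0 (frames 0–17981) with 2445 frames into that block.
The block's first minute is 1800 frames and the rest 1798 each; 2445 frames reaches minute 1, so 0 × 18 + 1 × 2 = 2 labels have been skipped so far.
Adding those back, label number 2445 + 2 = 2447 at 30 labels/s is 81 s + 17 f = 0 h 1 min 21 s frame 17, i.e. 00:01:21;17.

00:01:21;17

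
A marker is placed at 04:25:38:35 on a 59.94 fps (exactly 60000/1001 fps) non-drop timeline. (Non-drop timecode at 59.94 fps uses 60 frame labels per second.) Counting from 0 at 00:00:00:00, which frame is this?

956315

Total seconds to the label: (4 × 3600 + 25 × 60 + 38) = 15938.
Frame index = 15938 × 60 + 35 = 956315.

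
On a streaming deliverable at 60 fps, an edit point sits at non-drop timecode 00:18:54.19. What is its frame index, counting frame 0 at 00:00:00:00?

Total seconds to the label: (0 × 3600 + 18 × 60 + 54) = 1134.
Frame index = 1134 × 60 + 19 = 68059.

68059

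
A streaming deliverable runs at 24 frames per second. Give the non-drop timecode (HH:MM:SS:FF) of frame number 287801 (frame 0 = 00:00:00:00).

287801 ÷ 24 = 11991 full seconds, remainder 17 frames.
11991 s = 3 h 19 min 51 s.
Timecode: 03:19:51:17.

03:19:51:17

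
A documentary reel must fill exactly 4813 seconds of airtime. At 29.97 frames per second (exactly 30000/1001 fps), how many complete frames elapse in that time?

144245 frames

Frames = 4813 × 30000/1001 = 144390000/1001 ≈ 144245.7542.
Complete frames: 144245.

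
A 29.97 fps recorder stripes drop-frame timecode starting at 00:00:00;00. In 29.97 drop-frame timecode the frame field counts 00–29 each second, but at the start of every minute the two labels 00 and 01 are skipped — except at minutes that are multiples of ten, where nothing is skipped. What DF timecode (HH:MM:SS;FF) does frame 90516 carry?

Ten DF minutes hold 17982 frames, so frame 90516 lies in block 5 (frames 89910–107891) with 606 frames into that block.
The block's first minute is 1800 frames and the rest 1798 each; 606 frames reaches minute 0, so 5 × 18 + 0 × 2 = 90 labels have been skipped so far.
Adding those back, label number 90516 + 90 = 90606 at 30 labels/s is 3020 s + 6 f = 0 h 50 min 20 s frame 6, i.e. 00:50:20;06.

00:50:20;06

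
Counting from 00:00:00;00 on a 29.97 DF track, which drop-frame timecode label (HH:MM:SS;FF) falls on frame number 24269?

Ten DF minutes hold 17982 frames, so frame 24269 lies in block 1 (frames 17982–35963) with 6287 frames into that block.
The block's first minute is 1800 frames and the rest 1798 each; 6287 frames reaches minute 3, so 1 × 18 + 3 × 2 = 24 labels have been skipped so far.
Adding those back, label number 24269 + 24 = 24293 at 30 labels/s is 809 s + 23 f = 0 h 13 min 29 s frame 23, i.e. 00:13:29;23.

00:13:29;23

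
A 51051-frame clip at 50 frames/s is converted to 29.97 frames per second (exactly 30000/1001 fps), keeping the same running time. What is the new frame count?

30600 frames

Target frames = source frames × (target rate / source rate) = 51051 × (30000/1001)/(50) = 51051 × 600/1001 = 30600.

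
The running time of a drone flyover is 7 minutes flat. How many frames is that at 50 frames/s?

7 min = 420 s.
Frames = 420 × 50 = 21000.

21000 frames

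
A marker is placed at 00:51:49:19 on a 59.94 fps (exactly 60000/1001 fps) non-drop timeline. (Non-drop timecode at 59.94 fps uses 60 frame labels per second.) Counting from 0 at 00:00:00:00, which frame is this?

186559

Total seconds to the label: (0 × 3600 + 51 × 60 + 49) = 3109.
Frame index = 3109 × 60 + 19 = 186559.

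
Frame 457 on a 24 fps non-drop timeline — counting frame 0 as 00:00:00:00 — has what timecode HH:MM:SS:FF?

457 ÷ 24 = 19 full seconds, remainder 1 frame.
19 s = 0 h 0 min 19 s.
Timecode: 00:00:19:01.

00:00:19:01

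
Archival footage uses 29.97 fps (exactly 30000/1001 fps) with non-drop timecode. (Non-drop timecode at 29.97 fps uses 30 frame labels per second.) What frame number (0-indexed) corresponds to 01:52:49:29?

Total seconds to the label: (1 × 3600 + 52 × 60 + 49) = 6769.
Frame index = 6769 × 30 + 29 = 203099.

frame 203099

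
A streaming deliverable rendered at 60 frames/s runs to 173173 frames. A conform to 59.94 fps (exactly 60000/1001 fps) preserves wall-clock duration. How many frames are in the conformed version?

173000 frames

Target frames = source frames × (target rate / source rate) = 173173 × (60000/1001)/(60) = 173173 × 1000/1001 = 173000.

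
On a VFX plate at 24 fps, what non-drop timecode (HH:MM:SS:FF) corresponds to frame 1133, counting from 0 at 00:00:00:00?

00:00:47:05

1133 ÷ 24 = 47 full seconds, remainder 5 frames.
47 s = 0 h 0 min 47 s.
Timecode: 00:00:47:05.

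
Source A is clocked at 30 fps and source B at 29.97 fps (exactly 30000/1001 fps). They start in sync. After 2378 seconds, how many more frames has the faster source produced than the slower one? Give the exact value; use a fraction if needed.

A emits 30 × 2378 = 71340 frames; B emits 30000/1001 × 2378 = 71340000/1001.
Difference = 71340/1001 frames (≈ 71.2687); B is behind A.

71340/1001 frames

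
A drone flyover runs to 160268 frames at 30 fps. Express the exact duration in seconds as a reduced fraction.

80134/15 seconds

Running time = 160268 ÷ (30) = 160268 × 1/30 = 80134/15 s.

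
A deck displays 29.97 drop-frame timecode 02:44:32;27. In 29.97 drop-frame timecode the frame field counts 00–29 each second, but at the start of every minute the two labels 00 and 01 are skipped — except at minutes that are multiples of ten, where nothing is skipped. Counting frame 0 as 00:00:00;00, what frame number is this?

295891

Complete 10-minute blocks: 16, each 17982 frames → 287712.
Remaining 4 whole minutes in the current block: 1800 + 3 × 1798 = 7194 frames.
Within the current minute: 32 × 30 + 27 − 2 = 985 (labels ;00/;01 skipped at this minute). Total = 287712 + 7194 + 985 = 295891.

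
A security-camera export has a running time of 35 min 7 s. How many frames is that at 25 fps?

52675 frames

35 min 7 s = 2107 s.
Frames = 2107 × 25 = 52675.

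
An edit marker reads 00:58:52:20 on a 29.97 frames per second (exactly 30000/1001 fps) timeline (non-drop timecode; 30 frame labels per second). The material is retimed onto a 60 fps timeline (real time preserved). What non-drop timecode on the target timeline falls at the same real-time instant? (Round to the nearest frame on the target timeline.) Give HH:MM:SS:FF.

00:58:56:12

Source frame index: (0×3600 + 58×60 + 52) × 30 + 20 = 105980.
Real time: 105980 / (30000/1001) = 5304299/1500 s.
Target frame: (5304299/1500) × (60) = 5304299/25 ≈ 212171.960 → 212172.
At 60 labels/s: frame 212172 → 00:58:56:12.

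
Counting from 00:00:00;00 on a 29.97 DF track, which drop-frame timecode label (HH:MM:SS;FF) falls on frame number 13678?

00:07:36;12

Ten DF minutes hold 17982 frames, so frame 13678 lies in block 0 (frames 0–17981) with 13678 frames into that block.
The block's first minute is 1800 frames and the rest 1798 each; 13678 frames reaches minute 7, so 0 × 18 + 7 × 2 = 14 labels have been skipped so far.
Adding those back, label number 13678 + 14 = 13692 at 30 labels/s is 456 s + 12 f = 0 h 7 min 36 s frame 12, i.e. 00:07:36;12.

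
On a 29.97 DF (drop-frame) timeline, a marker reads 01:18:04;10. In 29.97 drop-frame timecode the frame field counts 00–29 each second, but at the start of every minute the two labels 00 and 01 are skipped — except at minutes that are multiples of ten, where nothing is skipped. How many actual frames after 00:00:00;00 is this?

140388

Complete 10-minute blocks: 7, each 17982 frames → 125874.
Remaining 8 whole minutes in the current block: 1800 + 7 × 1798 = 14386 frames.
Within the current minute: 4 × 30 + 10 − 2 = 128 (labels ;00/;01 skipped at this minute). Total = 125874 + 14386 + 128 = 140388.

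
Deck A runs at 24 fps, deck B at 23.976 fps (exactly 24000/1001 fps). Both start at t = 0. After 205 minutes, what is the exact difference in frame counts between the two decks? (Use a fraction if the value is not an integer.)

295200/1001 frames

205 min = 12300 s.
A emits 24 × 12300 = 295200 frames; B emits 24000/1001 × 12300 = 295200000/1001.
Difference = 295200/1001 frames (≈ 294.9051); B is behind A.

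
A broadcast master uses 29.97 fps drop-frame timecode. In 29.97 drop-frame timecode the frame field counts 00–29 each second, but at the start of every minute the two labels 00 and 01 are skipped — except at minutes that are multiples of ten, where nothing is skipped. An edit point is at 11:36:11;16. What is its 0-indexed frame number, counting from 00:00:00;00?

Complete 10-minute blocks: 69, each 17982 frames → 1240758.
Remaining 6 whole minutes in the current block: 1800 + 5 × 1798 = 10790 frames.
Within the current minute: 11 × 30 + 16 − 2 = 344 (labels ;00/;01 skipped at this minute). Total = 1240758 + 10790 + 344 = 1251892.

1251892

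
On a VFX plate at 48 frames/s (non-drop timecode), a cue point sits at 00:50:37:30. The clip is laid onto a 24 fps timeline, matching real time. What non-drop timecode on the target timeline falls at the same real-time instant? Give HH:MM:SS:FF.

00:50:37:15

Source frame index: (0×3600 + 50×60 + 37) × 48 + 30 = 145806.
Real time: 145806 / (48) = 24301/8 s.
Target frame: (24301/8) × (24) = 72903.
At 24 labels/s: frame 72903 → 00:50:37:15.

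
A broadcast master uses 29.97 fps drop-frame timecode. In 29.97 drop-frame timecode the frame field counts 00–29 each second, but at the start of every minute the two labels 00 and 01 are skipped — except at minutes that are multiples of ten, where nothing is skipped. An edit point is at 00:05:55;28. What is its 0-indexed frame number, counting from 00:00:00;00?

Complete 10-minute blocks: 0, each 17982 frames → 0.
Remaining 5 whole minutes in the current block: 1800 + 4 × 1798 = 8992 frames.
Within the current minute: 55 × 30 + 28 − 2 = 1676 (labels ;00/;01 skipped at this minute). Total = 0 + 8992 + 1676 = 10668.

10668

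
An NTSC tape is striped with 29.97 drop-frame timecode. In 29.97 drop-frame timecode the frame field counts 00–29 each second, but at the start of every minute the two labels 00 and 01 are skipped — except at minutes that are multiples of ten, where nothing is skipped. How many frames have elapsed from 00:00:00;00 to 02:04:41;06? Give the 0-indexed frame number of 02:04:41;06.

As if non-drop at 30 labels/s: (2 × 3600 + 4 × 60 + 41) × 30 + 6 = 224436.
Minute boundaries passed: 124; those not divisible by 10: 124 − 12 = 112; dropped labels = 2 × 112 = 224.
Actual frame index = 224436 − 224 = 224212.

224212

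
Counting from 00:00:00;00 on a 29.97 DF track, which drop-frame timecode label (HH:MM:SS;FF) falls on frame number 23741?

Each 10-minute DF block holds 10 × 60 × 30 − 9 × 2 = 17982 frames. 23741 ÷ 17982 → 1 full block, remainder 5759.
Within the partial block the first minute is 1800 frames and each further minute 1798, so 3 further minute boundaries passed. Total skipped labels = 18 × 1 + 2 × 3 = 24.
Non-drop label index = 23741 + 24 = 23765; at 30 labels/s that is 00:13:12:05, i.e. DF 00:13:12;05.

00:13:12;05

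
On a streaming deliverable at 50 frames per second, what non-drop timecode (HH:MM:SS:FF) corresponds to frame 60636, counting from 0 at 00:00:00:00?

60636 ÷ 50 = 1212 full seconds, remainder 36 frames.
1212 s = 0 h 20 min 12 s.
Timecode: 00:20:12:36.

00:20:12:36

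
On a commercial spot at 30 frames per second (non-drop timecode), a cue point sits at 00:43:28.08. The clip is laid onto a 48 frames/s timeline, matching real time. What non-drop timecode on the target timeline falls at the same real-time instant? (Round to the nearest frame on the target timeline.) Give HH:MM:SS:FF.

00:43:28:13

Source frame index: (0×3600 + 43×60 + 28) × 30 + 8 = 78248.
Real time: 78248 / (30) = 39124/15 s.
Target frame: (39124/15) × (48) = 625984/5 ≈ 125196.800 → 125197.
At 48 labels/s: frame 125197 → 00:43:28:13.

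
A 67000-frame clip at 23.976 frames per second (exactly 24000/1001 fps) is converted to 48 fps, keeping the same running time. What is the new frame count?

134134 frames

Target frames = source frames × (target rate / source rate) = 67000 × (48)/(24000/1001) = 67000 × 1001/500 = 134134.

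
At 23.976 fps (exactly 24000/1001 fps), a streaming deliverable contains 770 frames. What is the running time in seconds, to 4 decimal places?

32.1154 seconds

Running time = 770 × 1001/24000 = 77077/2400 s ≈ 32.1154 s.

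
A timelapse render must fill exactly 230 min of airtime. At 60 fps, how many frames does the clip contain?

828000 frames

230 min = 13800 s.
Frames = 13800 × 60 = 828000.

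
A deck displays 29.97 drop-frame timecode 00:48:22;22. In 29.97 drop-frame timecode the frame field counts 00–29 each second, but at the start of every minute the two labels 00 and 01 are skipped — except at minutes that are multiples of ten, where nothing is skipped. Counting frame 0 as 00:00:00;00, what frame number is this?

As if non-drop at 30 labels/s: (0 × 3600 + 48 × 60 + 22) × 30 + 22 = 87082.
Minute boundaries passed: 48; those not divisible by 10: 48 − 4 = 44; dropped labels = 2 × 44 = 88.
Actual frame index = 87082 − 88 = 86994.

86994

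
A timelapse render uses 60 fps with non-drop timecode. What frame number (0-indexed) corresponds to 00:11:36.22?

41782

Total seconds to the label: (0 × 3600 + 11 × 60 + 36) = 696.
Frame index = 696 × 60 + 22 = 41782.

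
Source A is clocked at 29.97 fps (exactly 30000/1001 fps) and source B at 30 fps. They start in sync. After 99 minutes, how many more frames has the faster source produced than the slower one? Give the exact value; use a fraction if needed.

16200/91 frames

99 min = 5940 s.
A emits 30000/1001 × 5940 = 16200000/91 frames; B emits 30 × 5940 = 178200.
Difference = 16200/91 frames (≈ 178.0220); B is ahead of A.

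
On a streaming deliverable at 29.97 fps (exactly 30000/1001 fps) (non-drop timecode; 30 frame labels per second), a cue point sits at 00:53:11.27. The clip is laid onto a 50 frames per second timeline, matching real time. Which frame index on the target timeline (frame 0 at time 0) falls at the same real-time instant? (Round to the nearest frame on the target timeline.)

Source frame index: (0×3600 + 53×60 + 11) × 30 + 27 = 95757.
Real time: 95757 / (30000/1001) = 31950919/10000 s.
Target frame: (31950919/10000) × (50) = 31950919/200 ≈ 159754.595 → 159755.

frame 159755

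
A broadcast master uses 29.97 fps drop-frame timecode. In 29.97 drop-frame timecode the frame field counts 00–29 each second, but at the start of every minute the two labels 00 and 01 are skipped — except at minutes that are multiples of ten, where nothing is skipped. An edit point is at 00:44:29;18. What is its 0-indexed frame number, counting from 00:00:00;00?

80008

As if non-drop at 30 labels/s: (0 × 3600 + 44 × 60 + 29) × 30 + 18 = 80088.
Minute boundaries passed: 44; those not divisible by 10: 44 − 4 = 40; dropped labels = 2 × 40 = 80.
Actual frame index = 80088 − 80 = 80008.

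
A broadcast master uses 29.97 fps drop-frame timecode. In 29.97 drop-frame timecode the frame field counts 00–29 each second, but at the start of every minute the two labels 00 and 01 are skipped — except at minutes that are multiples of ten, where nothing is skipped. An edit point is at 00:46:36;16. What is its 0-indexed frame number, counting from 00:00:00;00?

Complete 10-minute blocks: 4, each 17982 frames → 71928.
Remaining 6 whole minutes in the current block: 1800 + 5 × 1798 = 10790 frames.
Within the current minute: 36 × 30 + 16 − 2 = 1094 (labels ;00/;01 skipped at this minute). Total = 71928 + 10790 + 1094 = 83812.

83812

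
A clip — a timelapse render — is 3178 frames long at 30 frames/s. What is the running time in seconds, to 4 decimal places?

105.9333 seconds

Running time = 3178 × 1/30 = 1589/15 s ≈ 105.9333 s.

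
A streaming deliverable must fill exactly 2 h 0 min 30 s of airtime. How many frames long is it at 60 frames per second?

433800 frames

2 h 0 min 30 s = 7230 s.
Frames = 7230 × 60 = 433800.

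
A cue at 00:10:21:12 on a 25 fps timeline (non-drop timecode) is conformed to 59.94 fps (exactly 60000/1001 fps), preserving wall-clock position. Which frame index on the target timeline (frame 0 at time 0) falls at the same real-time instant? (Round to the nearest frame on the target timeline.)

Source frame index: (0×3600 + 10×60 + 21) × 25 + 12 = 15537.
Real time: 15537 / (25) = 15537/25 s.
Target frame: (15537/25) × (60000/1001) = 37288800/1001 ≈ 37251.548 → 37252.

frame 37252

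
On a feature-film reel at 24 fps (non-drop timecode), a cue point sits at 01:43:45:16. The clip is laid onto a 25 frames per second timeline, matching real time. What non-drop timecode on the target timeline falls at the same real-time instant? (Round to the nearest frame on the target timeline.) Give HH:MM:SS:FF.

01:43:45:17

Source frame index: (1×3600 + 43×60 + 45) × 24 + 16 = 149416.
Real time: 149416 / (24) = 18677/3 s.
Target frame: (18677/3) × (25) = 466925/3 ≈ 155641.667 → 155642.
At 25 labels/s: frame 155642 → 01:43:45:17.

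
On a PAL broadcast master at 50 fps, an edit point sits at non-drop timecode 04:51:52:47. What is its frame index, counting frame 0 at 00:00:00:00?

Total seconds to the label: (4 × 3600 + 51 × 60 + 52) = 17512.
Frame index = 17512 × 50 + 47 = 875647.

frame 875647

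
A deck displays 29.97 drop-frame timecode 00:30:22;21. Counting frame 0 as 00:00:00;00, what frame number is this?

54627

Complete 10-minute blocks: 3, each 17982 frames → 53946.
Remaining 0 whole minutes in the current block: 0 frames.
Within the current minute: 22 × 30 + 21 = 681. Total = 53946 + 0 + 681 = 54627.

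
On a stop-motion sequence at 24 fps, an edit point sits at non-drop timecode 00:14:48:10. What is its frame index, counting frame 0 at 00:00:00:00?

Total seconds to the label: (0 × 3600 + 14 × 60 + 48) = 888.
Frame index = 888 × 24 + 10 = 21322.

frame 21322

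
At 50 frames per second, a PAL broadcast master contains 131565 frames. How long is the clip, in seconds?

2631.3 seconds

Running time = 131565 / (50) = 2631.3 s.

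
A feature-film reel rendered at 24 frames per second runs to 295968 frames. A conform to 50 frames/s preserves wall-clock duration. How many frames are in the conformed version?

Target frames = source frames × (target rate / source rate) = 295968 × (50)/(24) = 295968 × 25/12 = 616600.

616600 frames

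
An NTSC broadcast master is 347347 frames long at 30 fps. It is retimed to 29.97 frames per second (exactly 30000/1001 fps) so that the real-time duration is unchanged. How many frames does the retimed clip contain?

Target frames = source frames × (target rate / source rate) = 347347 × (30000/1001)/(30) = 347347 × 1000/1001 = 347000.

347000 frames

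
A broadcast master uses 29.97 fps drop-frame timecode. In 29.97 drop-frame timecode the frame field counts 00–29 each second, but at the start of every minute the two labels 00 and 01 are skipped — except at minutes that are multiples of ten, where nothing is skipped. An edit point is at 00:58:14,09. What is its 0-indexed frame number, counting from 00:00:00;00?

Complete 10-minute blocks: 5, each 17982 frames → 89910.
Remaining 8 whole minutes in the current block: 1800 + 7 × 1798 = 14386 frames.
Within the current minute: 14 × 30 + 9 − 2 = 427 (labels ;00/;01 skipped at this minute). Total = 89910 + 14386 + 427 = 104723.

104723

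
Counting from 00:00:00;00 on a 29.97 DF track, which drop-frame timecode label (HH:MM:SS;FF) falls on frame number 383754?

Ten DF minutes hold 17982 frames, so frame 383754 lies in block 21 (frames 377622–395603) with 6132 frames into that block.
The block's first minute is 1800 frames and the rest 1798 each; 6132 frames reaches minute 3, so 21 × 18 + 3 × 2 = 384 labels have been skipped so far.
Adding those back, label number 383754 + 384 = 384138 at 30 labels/s is 12804 s + 18 f = 3 h 33 min 24 s frame 18, i.e. 03:33:24;18.

03:33:24;18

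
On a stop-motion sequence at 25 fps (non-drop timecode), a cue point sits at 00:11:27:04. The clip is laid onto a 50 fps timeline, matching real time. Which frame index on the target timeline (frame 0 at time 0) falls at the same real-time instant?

Source frame index: (0×3600 + 11×60 + 27) × 25 + 4 = 17179.
Real time: 17179 / (25) = 17179/25 s.
Target frame: (17179/25) × (50) = 34358.

frame 34358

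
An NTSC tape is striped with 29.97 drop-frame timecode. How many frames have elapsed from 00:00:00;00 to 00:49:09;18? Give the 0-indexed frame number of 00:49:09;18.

As if non-drop at 30 labels/s: (0 × 3600 + 49 × 60 + 9) × 30 + 18 = 88488.
Minute boundaries passed: 49; those not divisible by 10: 49 − 4 = 45; dropped labels = 2 × 45 = 90.
Actual frame index = 88488 − 90 = 88398.

88398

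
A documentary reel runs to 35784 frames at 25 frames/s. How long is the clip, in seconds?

1431.36 seconds

Running time = 35784 / (25) = 1431.36 s.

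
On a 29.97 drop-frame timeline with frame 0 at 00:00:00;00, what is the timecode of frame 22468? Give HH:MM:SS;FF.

00:12:29;20

Each 10-minute DF block holds 10 × 60 × 30 − 9 × 2 = 17982 frames. 22468 ÷ 17982 → 1 full block, remainder 4486.
Within the partial block the first minute is 1800 frames and each further minute 1798, so 2 further minute boundaries passed. Total skipped labels = 18 × 1 + 2 × 2 = 22.
Non-drop label index = 22468 + 22 = 22490; at 30 labels/s that is 00:12:29:20, i.e. DF 00:12:29;20.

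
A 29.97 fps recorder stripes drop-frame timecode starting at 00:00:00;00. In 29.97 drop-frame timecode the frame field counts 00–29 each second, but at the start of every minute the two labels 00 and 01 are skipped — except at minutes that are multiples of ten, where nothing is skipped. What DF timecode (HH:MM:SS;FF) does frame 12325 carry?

Ten DF minutes hold 17982 frames, so frame 12325 lies in block 0 (frames 0–17981) with 12325 frames into that block.
The block's first minute is 1800 frames and the rest 1798 each; 12325 frames reaches minute 6, so 0 × 18 + 6 × 2 = 12 labels have been skipped so far.
Adding those back, label number 12325 + 12 = 12337 at 30 labels/s is 411 s + 7 f = 0 h 6 min 51 s frame 7, i.e. 00:06:51;07.

00:06:51;07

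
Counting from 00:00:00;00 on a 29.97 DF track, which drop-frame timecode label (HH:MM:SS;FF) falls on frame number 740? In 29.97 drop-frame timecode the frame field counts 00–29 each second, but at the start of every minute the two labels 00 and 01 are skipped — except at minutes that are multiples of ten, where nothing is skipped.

Each 10-minute DF block holds 10 × 60 × 30 − 9 × 2 = 17982 frames. 740 ÷ 17982 → 0 full blocks, remainder 740.
Within the partial block the first minute is 1800 frames and each further minute 1798, so 0 further minute boundaries passed. Total skipped labels = 18 × 0 + 2 × 0 = 0.
Non-drop label index = 740 + 0 = 740; at 30 labels/s that is 00:00:24:20, i.e. DF 00:00:24;20.

00:00:24;20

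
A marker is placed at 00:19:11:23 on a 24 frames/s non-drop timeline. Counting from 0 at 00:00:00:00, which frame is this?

27647

Total seconds to the label: (0 × 3600 + 19 × 60 + 11) = 1151.
Frame index = 1151 × 24 + 23 = 27647.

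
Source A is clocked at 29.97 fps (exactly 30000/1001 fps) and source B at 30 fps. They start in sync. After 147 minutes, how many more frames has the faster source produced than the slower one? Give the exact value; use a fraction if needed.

147 min = 8820 s.
A emits 30000/1001 × 8820 = 37800000/143 frames; B emits 30 × 8820 = 264600.
Difference = 37800/143 frames (≈ 264.3357); B is ahead of A.

37800/143 frames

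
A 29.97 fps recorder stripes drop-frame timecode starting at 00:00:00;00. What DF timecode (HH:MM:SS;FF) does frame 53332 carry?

00:29:39;16

Ten DF minutes hold 17982 frames, so frame 53332 lies in block 2 (frames 35964–53945) with 17368 frames into that block.
The block's first minute is 1800 frames and the rest 1798 each; 17368 frames reaches minute 9, so 2 × 18 + 9 × 2 = 54 labels have been skipped so far.
Adding those back, label number 53332 + 54 = 53386 at 30 labels/s is 1779 s + 16 f = 0 h 29 min 39 s frame 16, i.e. 00:29:39;16.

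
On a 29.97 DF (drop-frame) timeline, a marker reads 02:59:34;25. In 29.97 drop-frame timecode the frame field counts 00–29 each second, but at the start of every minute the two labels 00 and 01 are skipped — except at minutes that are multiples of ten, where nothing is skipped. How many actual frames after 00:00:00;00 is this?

Complete 10-minute blocks: 17, each 17982 frames → 305694.
Remaining 9 whole minutes in the current block: 1800 + 8 × 1798 = 16184 frames.
Within the current minute: 34 × 30 + 25 − 2 = 1043 (labels ;00/;01 skipped at this minute). Total = 305694 + 16184 + 1043 = 322921.

322921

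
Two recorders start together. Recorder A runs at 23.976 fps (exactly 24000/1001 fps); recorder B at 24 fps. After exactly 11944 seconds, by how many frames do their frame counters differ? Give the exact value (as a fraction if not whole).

286656/1001 frames

A emits 24000/1001 × 11944 = 286656000/1001 frames; B emits 24 × 11944 = 286656.
Difference = 286656/1001 frames (≈ 286.3696); B is ahead of A.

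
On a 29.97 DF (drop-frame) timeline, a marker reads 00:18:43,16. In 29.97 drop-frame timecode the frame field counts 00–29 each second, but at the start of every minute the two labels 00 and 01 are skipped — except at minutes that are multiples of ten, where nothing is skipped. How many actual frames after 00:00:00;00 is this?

33672

Complete 10-minute blocks: 1, each 17982 frames → 17982.
Remaining 8 whole minutes in the current block: 1800 + 7 × 1798 = 14386 frames.
Within the current minute: 43 × 30 + 16 − 2 = 1304 (labels ;00/;01 skipped at this minute). Total = 17982 + 14386 + 1304 = 33672.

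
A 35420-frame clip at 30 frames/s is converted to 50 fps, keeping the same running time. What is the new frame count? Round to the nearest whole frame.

Frames at target rate = 35420 × (50) / (30) = 177100/3 ≈ 59033.333.
Nearest whole frame: 59033.

59033 frames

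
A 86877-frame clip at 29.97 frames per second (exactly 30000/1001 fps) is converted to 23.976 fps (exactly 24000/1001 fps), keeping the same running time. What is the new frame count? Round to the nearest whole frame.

69502 frames

Frames at target rate = 86877 × (24000/1001) / (30000/1001) = 347508/5 ≈ 69501.600.
Nearest whole frame: 69502.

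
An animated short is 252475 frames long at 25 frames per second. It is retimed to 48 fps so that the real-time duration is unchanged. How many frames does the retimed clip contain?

484752 frames

Frames at target rate = 252475 × (48) / (25) = 484752.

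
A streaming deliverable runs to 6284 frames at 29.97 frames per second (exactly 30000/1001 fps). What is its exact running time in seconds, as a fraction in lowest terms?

1572571/7500 seconds

Running time = 6284 ÷ (30000/1001) = 6284 × 1001/30000 = 1572571/7500 s.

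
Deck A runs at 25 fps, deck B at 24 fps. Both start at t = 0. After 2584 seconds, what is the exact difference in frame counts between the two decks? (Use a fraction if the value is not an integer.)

A emits 25 × 2584 = 64600 frames; B emits 24 × 2584 = 62016.
Difference = 2584 frames; B is behind A.

2584 frames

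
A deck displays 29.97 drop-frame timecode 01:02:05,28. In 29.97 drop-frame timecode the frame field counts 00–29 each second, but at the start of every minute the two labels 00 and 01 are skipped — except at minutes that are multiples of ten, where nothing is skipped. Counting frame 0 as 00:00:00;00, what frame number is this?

As if non-drop at 30 labels/s: (1 × 3600 + 2 × 60 + 5) × 30 + 28 = 111778.
Minute boundaries passed: 62; those not divisible by 10: 62 − 6 = 56; dropped labels = 2 × 56 = 112.
Actual frame index = 111778 − 112 = 111666.

111666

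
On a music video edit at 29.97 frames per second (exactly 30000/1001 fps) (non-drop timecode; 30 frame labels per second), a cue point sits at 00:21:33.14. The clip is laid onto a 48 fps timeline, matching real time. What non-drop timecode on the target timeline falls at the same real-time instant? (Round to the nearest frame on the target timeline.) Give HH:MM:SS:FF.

Source frame index: (0×3600 + 21×60 + 33) × 30 + 14 = 38804.
Real time: 38804 / (30000/1001) = 9710701/7500 s.
Target frame: (9710701/7500) × (48) = 38842804/625 ≈ 62148.486 → 62148.
At 48 labels/s: frame 62148 → 00:21:34:36.

00:21:34:36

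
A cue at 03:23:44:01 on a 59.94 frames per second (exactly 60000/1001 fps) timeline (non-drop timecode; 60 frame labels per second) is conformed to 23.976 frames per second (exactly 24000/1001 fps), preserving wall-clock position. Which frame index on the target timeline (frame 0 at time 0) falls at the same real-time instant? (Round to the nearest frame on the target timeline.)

Source frame index: (3×3600 + 23×60 + 44) × 60 + 1 = 733441.
Real time: 733441 / (60000/1001) = 734174441/60000 s.
Target frame: (734174441/60000) × (24000/1001) = 1466882/5 ≈ 293376.400 → 293376.

frame 293376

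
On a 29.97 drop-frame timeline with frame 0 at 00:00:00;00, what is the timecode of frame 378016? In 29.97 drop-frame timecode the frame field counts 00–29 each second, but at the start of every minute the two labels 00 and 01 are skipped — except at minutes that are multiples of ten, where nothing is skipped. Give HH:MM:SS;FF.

Ten DF minutes hold 17982 frames, so frame 378016 lies in block 21 (frames 377622–395603) with 394 frames into that block.
The block's first minute is 1800 frames and the rest 1798 each; 394 frames reaches minute 0, so 21 × 18 + 0 × 2 = 378 labels have been skipped so far.
Adding those back, label number 378016 + 378 = 378394 at 30 labels/s is 12613 s + 4 f = 3 h 30 min 13 s frame 4, i.e. 03:30:13;04.

03:30:13;04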